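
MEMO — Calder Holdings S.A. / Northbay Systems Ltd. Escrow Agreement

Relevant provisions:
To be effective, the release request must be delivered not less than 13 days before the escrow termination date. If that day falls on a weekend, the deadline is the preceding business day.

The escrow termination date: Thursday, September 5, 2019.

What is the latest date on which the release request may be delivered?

August 23, 2019

Counting back 13 calendar days from September 5, 2019 gives August 23, 2019. That is a Friday, so no adjustment is needed.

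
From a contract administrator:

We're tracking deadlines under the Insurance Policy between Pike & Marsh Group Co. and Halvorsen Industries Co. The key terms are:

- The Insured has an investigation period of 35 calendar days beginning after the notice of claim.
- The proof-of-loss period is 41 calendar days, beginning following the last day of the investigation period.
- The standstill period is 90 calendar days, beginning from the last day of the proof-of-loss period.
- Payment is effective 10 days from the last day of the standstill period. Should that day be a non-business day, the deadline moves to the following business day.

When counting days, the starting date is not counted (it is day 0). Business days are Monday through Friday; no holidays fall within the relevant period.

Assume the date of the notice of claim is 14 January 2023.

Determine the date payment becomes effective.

10 July 2023

Adding 35 calendar days to 14 January 2023 gives 18 February 2023, which is the last day of the investigation period.
The last day of the proof-of-loss period: 41 calendar days after 18 February 2023 is 31 March 2023.
The last day of the standstill period: 31 March 2023 + 90 days = 29 June 2023.
The date payment becomes effective: 10 calendar days after 29 June 2023 is 9 July 2023. That falls on a Sunday, so it rolls to the next business day, Monday, 10 July 2023.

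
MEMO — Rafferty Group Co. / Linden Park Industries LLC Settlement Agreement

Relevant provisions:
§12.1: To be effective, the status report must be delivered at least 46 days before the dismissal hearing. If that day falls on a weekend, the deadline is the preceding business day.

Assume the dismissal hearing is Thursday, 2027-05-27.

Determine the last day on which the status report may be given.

2027-05-27 minus 46 days is 2027-04-11. That is a Sunday, so the deadline moves back to Friday, 2027-04-09.

2027-04-09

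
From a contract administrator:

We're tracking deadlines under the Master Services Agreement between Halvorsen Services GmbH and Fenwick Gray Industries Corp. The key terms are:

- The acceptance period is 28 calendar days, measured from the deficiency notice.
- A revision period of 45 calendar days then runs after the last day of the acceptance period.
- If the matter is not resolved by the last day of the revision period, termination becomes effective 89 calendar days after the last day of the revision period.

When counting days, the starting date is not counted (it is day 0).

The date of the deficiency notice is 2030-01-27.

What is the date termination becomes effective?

The last day of the acceptance period: 2030-01-27 + 28 days = 2030-02-24.
The last day of the revision period: 45 calendar days after 2030-02-24 is 2030-04-10.
The date termination becomes effective: 89 calendar days after 2030-04-10 is 2030-07-08.

2030-07-08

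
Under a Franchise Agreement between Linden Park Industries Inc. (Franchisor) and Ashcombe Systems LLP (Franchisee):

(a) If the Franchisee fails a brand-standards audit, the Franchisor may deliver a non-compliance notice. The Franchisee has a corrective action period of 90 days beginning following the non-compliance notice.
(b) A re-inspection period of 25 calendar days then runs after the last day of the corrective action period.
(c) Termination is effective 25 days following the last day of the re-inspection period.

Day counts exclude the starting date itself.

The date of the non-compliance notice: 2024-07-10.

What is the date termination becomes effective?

Adding 90 calendar days to 2024-07-10 gives 2024-10-08, which is the last day of the corrective action period.
The last day of the re-inspection period: 25 calendar days after 2024-10-08 is 2024-11-02.
Adding 25 calendar days to 2024-11-02 gives 2024-11-27, which is the date termination becomes effective.

2024-11-27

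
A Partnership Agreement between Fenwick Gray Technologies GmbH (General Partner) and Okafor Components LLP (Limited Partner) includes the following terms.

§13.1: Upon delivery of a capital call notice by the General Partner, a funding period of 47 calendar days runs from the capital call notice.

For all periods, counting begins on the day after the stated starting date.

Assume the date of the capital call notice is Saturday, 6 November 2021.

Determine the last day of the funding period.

The last day of the funding period: 6 November 2021 + 47 days = 23 December 2021.

23 December 2021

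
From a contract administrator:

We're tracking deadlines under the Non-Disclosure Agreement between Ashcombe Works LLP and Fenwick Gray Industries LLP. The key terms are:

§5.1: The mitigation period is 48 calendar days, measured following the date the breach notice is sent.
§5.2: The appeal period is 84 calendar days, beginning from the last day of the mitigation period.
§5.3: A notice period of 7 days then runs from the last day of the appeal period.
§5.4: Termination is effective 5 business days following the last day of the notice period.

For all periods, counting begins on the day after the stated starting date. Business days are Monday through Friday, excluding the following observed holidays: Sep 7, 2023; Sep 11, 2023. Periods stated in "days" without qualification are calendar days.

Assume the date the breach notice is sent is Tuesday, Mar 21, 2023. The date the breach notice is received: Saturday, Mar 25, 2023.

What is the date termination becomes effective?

Aug 14, 2023

The last day of the mitigation period: 48 calendar days after Mar 21, 2023 is May 8, 2023.
The last day of the appeal period: 84 calendar days after May 8, 2023 is Jul 31, 2023.
Adding 7 calendar days to Jul 31, 2023 gives Aug 7, 2023, which is the last day of the notice period.
The date termination becomes effective: 5 business days after Monday, Aug 7, 2023, skipping weekends — Aug 8, Aug 9, Aug 10, Aug 11, Aug 14 — lands on Monday, Aug 14, 2023.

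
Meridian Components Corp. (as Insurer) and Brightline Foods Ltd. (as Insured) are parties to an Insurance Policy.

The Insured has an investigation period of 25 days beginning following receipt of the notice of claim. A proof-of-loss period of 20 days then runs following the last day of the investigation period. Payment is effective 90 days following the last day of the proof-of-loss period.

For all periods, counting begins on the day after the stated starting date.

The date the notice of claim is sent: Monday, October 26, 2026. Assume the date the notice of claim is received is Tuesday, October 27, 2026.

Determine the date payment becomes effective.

March 11, 2027

The last day of the investigation period: 25 calendar days after October 27, 2026 is November 21, 2026.
Adding 20 calendar days to November 21, 2026 gives December 11, 2026, which is the last day of the proof-of-loss period.
The date payment becomes effective: December 11, 2026 + 90 days = March 11, 2027.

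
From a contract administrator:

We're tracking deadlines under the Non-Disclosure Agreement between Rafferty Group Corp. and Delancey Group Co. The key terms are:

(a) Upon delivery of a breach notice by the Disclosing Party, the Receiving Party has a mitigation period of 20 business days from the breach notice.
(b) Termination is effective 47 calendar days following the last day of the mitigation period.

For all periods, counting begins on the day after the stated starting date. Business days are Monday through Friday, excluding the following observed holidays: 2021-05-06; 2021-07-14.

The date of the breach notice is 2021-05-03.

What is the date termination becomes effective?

2021-07-18

The last day of the mitigation period: 20 business days after Monday, 2021-05-03, skipping weekends and the listed holiday on May 6 — May 4, May 5, May 7, May 10, …, May 28, May 31, Jun 1 — lands on Tuesday, 2021-06-01.
The date termination becomes effective: 2021-06-01 + 47 days = 2021-07-18.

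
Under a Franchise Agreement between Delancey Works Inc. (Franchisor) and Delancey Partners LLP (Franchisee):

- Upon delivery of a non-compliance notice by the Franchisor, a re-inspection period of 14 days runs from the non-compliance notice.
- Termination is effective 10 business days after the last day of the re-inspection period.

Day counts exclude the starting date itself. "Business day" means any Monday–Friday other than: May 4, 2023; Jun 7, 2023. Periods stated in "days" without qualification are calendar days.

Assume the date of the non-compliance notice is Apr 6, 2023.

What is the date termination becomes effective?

May 5, 2023

The last day of the re-inspection period: Apr 6, 2023 + 14 days = Apr 20, 2023.
The date termination becomes effective: 10 business days after Thursday, Apr 20, 2023, skipping weekends and the listed holiday on May 4 — Apr 21, Apr 24, Apr 25, Apr 26, Apr 27, Apr 28, May 1, May 2, May 3, May 5 — lands on Friday, May 5, 2023.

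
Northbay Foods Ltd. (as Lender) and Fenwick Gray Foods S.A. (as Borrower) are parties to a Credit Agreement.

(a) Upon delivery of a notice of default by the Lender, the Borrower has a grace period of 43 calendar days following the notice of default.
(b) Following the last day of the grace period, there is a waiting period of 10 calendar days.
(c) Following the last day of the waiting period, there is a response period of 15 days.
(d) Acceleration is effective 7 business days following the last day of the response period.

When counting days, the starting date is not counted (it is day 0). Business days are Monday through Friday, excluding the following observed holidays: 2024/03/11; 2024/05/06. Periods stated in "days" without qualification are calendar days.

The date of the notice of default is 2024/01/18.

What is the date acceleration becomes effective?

2024/04/04

Adding 43 calendar days to 2024/01/18 gives 2024/03/01, which is the last day of the grace period.
Adding 10 calendar days to 2024/03/01 gives 2024/03/11, which is the last day of the waiting period.
Adding 15 calendar days to 2024/03/11 gives 2024/03/26, which is the last day of the response period.
The date acceleration becomes effective: 7 business days after Tuesday, 2024/03/26, skipping weekends — Mar 27, Mar 28, Mar 29, Apr 1, Apr 2, Apr 3, Apr 4 — lands on Thursday, 2024/04/04.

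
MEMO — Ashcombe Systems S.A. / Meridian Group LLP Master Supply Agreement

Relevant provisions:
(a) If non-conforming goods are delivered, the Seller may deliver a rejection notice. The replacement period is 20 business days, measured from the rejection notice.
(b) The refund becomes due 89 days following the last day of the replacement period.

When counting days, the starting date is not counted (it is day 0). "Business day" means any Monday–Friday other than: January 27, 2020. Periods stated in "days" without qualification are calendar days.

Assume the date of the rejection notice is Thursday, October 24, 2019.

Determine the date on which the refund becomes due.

From Thursday, October 24, 2019, 20 business days (Oct 25, Oct 28, Oct 29, Oct 30, …, Nov 19, Nov 20, Nov 21, skipping weekends) brings us to Thursday, November 21, 2019, which is the last day of the replacement period.
The date on which the refund becomes due: 89 calendar days after November 21, 2019 is February 18, 2020.

February 18, 2020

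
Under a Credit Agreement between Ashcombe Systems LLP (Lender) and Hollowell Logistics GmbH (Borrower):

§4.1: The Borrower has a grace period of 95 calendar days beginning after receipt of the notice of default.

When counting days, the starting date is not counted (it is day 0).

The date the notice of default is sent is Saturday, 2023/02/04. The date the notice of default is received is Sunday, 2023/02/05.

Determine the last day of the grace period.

Adding 95 calendar days to 2023/02/05 gives 2023/05/11, which is the last day of the grace period.

2023/05/11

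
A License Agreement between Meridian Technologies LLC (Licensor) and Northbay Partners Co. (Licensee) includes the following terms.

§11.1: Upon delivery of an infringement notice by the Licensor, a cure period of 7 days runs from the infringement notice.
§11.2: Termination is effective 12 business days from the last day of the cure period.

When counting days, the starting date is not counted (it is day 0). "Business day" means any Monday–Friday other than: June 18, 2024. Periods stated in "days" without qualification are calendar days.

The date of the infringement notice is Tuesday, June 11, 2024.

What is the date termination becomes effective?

July 4, 2024

The last day of the cure period: 7 calendar days after June 11, 2024 is June 18, 2024.
From Tuesday, June 18, 2024, 12 business days (Jun 19, Jun 20, Jun 21, Jun 24, …, Jul 2, Jul 3, Jul 4, skipping weekends) brings us to Thursday, July 4, 2024, which is the date termination becomes effective.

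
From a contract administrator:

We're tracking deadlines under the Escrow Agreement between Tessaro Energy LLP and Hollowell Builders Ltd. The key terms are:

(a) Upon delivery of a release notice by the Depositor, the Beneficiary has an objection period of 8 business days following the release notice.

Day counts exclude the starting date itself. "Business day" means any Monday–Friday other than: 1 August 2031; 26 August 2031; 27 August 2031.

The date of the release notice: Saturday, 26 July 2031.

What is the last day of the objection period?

From Saturday, 26 July 2031, 8 business days (Jul 28, Jul 29, Jul 30, Jul 31, Aug 4, Aug 5, Aug 6, Aug 7, skipping weekends and the listed holiday on Aug 1) brings us to Thursday, 7 August 2031, which is the last day of the objection period.

7 August 2031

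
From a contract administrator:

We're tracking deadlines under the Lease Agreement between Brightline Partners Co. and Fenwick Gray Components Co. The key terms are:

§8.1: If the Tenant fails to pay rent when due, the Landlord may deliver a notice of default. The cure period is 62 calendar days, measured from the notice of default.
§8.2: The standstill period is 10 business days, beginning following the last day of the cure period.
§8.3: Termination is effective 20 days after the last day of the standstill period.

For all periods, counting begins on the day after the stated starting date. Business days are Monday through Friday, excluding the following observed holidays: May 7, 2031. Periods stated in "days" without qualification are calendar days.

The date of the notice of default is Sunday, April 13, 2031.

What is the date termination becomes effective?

The last day of the cure period: April 13, 2031 + 62 days = June 14, 2031.
The last day of the standstill period: 10 business days after Saturday, June 14, 2031, skipping weekends — Jun 16, Jun 17, Jun 18, Jun 19, Jun 20, Jun 23, Jun 24, Jun 25, Jun 26, Jun 27 — lands on Friday, June 27, 2031.
The date termination becomes effective: June 27, 2031 + 20 days = July 17, 2031.

July 17, 2031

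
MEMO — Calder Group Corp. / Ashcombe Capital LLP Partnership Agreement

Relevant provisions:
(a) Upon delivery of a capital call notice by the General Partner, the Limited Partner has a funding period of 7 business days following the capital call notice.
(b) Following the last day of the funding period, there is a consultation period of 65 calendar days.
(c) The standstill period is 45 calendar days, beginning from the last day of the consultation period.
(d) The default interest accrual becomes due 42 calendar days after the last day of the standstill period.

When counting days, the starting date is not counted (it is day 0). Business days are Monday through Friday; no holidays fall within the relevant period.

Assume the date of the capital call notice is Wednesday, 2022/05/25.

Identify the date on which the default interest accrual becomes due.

2022/11/02

From Wednesday, 2022/05/25, 7 business days (May 26, May 27, May 30, May 31, Jun 1, Jun 2, Jun 3, skipping weekends) brings us to Friday, 2022/06/03, which is the last day of the funding period.
Adding 65 calendar days to 2022/06/03 gives 2022/08/07, which is the last day of the consultation period.
The last day of the standstill period: 45 calendar days after 2022/08/07 is 2022/09/21.
The date on which the default interest accrual becomes due: 2022/09/21 + 42 days = 2022/11/02.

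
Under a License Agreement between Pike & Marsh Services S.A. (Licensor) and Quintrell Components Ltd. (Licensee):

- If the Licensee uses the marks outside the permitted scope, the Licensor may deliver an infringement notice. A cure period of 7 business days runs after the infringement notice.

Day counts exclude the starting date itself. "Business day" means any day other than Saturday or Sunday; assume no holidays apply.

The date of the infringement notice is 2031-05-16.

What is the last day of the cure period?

2031-05-27

From Friday, 2031-05-16, 7 business days (May 19, May 20, May 21, May 22, May 23, May 26, May 27, skipping weekends) brings us to Tuesday, 2031-05-27, which is the last day of the cure period.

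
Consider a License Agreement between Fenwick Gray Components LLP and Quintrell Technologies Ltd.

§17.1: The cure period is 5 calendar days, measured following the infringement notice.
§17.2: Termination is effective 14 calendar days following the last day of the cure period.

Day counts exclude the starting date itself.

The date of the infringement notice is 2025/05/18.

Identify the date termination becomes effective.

The last day of the cure period: 2025/05/18 + 5 days = 2025/05/23.
Adding 14 calendar days to 2025/05/23 gives 2025/06/06, which is the date termination becomes effective.

2025/06/06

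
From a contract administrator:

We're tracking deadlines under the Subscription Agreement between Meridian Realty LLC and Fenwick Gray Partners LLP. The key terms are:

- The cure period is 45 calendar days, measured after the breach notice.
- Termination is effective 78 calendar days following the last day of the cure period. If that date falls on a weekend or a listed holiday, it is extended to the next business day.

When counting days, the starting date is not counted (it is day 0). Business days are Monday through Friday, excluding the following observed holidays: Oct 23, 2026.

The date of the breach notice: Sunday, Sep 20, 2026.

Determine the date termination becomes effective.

The last day of the cure period: 45 calendar days after Sep 20, 2026 is Nov 4, 2026.
The date termination becomes effective: Nov 4, 2026 + 78 days = Jan 21, 2027. Jan 21, 2027 is a Thursday and is not a listed holiday, so no roll-forward applies.

Jan 21, 2027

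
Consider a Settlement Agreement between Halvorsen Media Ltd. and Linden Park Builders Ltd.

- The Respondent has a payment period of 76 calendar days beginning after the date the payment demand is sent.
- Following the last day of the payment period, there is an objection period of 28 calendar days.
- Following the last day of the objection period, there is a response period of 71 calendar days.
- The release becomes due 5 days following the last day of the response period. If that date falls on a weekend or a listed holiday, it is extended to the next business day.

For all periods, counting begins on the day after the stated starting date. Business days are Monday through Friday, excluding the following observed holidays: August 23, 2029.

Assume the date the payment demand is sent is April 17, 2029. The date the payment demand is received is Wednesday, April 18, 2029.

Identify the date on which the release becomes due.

October 15, 2029

The last day of the payment period: 76 calendar days after April 17, 2029 is July 2, 2029.
The last day of the objection period: 28 calendar days after July 2, 2029 is July 30, 2029.
The last day of the response period: 71 calendar days after July 30, 2029 is October 9, 2029.
The date on which the release becomes due: October 9, 2029 + 5 days = October 14, 2029. That falls on a Sunday, so it rolls to the next business day, Monday, October 15, 2029.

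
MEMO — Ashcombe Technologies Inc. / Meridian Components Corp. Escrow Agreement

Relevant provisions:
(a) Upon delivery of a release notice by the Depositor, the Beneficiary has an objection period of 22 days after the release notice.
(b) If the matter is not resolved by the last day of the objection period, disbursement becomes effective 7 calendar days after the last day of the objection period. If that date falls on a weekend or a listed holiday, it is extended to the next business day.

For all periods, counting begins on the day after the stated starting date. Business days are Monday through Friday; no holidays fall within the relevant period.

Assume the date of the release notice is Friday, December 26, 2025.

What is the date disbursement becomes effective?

The last day of the objection period: 22 calendar days after December 26, 2025 is January 17, 2026.
The date disbursement becomes effective: 7 calendar days after January 17, 2026 is January 24, 2026. That falls on a Saturday, so it rolls to the next business day, Monday, January 26, 2026.

January 26, 2026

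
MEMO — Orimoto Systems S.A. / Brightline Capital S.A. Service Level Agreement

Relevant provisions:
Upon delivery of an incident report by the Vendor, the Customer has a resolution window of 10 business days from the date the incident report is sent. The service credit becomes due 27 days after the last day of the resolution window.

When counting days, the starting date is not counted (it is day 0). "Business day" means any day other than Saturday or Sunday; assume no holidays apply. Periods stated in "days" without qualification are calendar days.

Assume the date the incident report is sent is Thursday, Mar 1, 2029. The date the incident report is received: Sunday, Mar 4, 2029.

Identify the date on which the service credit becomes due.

Apr 11, 2029

The last day of the resolution window: counting 10 business days from Thursday, Mar 1, 2029 (Mar 2, Mar 5, Mar 6, Mar 7, Mar 8, Mar 9, Mar 12, Mar 13, Mar 14, Mar 15, skipping weekends) reaches Thursday, Mar 15, 2029.
Adding 27 calendar days to Mar 15, 2029 gives Apr 11, 2029, which is the date on which the service credit becomes due.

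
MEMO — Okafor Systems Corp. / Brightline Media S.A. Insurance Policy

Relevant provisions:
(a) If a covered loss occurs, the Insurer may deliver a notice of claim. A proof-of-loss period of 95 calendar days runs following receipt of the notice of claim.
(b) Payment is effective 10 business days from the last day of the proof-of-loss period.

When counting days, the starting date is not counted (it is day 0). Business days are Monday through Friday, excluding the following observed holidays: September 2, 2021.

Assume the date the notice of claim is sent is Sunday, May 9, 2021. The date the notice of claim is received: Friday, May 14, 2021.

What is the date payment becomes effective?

August 31, 2021

The last day of the proof-of-loss period: 95 calendar days after May 14, 2021 is August 17, 2021.
From Tuesday, August 17, 2021, 10 business days (Aug 18, Aug 19, Aug 20, Aug 23, Aug 24, Aug 25, Aug 26, Aug 27, Aug 30, Aug 31, skipping weekends) brings us to Tuesday, August 31, 2021, which is the date payment becomes effective.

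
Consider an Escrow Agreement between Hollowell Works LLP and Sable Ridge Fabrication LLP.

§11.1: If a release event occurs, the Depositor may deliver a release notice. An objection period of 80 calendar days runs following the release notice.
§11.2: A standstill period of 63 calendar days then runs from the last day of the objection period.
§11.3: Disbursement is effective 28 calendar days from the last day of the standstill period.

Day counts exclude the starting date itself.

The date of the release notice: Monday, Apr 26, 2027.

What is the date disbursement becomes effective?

The last day of the objection period: Apr 26, 2027 + 80 days = Jul 15, 2027.
The last day of the standstill period: Jul 15, 2027 + 63 days = Sep 16, 2027.
The date disbursement becomes effective: Sep 16, 2027 + 28 days = Oct 14, 2027.

Oct 14, 2027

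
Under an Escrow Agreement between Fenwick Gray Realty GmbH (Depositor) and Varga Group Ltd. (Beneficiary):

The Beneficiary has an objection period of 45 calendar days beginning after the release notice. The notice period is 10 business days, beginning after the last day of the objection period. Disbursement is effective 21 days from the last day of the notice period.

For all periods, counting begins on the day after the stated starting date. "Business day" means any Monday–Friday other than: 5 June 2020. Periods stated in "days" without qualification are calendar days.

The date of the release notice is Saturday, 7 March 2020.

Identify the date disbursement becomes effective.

26 May 2020

Adding 45 calendar days to 7 March 2020 gives 21 April 2020, which is the last day of the objection period.
The last day of the notice period: counting 10 business days from Tuesday, 21 April 2020 (Apr 22, Apr 23, Apr 24, Apr 27, Apr 28, Apr 29, Apr 30, May 1, May 4, May 5, skipping weekends) reaches Tuesday, 5 May 2020.
The date disbursement becomes effective: 21 calendar days after 5 May 2020 is 26 May 2020.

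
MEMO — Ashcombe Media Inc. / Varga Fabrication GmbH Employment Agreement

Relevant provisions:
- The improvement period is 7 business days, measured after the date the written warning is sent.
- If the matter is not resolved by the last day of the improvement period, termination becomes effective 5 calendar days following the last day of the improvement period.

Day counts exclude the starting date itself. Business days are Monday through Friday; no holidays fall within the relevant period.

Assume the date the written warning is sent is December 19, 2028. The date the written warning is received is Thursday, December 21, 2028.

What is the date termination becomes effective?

The last day of the improvement period: counting 7 business days from Tuesday, December 19, 2028 (Dec 20, Dec 21, Dec 22, Dec 25, Dec 26, Dec 27, Dec 28, skipping weekends) reaches Thursday, December 28, 2028.
The date termination becomes effective: December 28, 2028 + 5 days = January 2, 2029.

January 2, 2029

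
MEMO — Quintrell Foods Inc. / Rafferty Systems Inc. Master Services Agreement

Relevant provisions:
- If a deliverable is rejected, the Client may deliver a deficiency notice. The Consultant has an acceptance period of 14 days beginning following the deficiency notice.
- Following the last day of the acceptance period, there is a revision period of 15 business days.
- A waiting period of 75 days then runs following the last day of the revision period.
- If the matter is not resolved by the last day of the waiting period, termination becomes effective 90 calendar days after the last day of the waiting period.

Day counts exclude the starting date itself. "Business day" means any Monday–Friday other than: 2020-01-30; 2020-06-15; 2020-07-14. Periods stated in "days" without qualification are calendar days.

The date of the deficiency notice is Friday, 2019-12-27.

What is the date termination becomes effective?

Adding 14 calendar days to 2019-12-27 gives 2020-01-10, which is the last day of the acceptance period.
The last day of the revision period: counting 15 business days from Friday, 2020-01-10 (Jan 13, Jan 14, Jan 15, Jan 16, …, Jan 29, Jan 31, Feb 3, skipping weekends and the listed holiday on Jan 30) reaches Monday, 2020-02-03.
The last day of the waiting period: 2020-02-03 + 75 days = 2020-04-18.
The date termination becomes effective: 90 calendar days after 2020-04-18 is 2020-07-17.

2020-07-17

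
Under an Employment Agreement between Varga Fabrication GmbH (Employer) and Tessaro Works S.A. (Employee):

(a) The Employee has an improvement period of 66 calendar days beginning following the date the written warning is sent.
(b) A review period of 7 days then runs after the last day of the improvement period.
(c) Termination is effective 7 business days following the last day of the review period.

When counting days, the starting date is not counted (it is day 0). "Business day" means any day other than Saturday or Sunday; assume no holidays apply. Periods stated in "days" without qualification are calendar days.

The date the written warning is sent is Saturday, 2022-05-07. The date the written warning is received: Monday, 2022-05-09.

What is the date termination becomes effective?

2022-07-28

Adding 66 calendar days to 2022-05-07 gives 2022-07-12, which is the last day of the improvement period.
The last day of the review period: 2022-07-12 + 7 days = 2022-07-19.
The date termination becomes effective: counting 7 business days from Tuesday, 2022-07-19 (Jul 20, Jul 21, Jul 22, Jul 25, Jul 26, Jul 27, Jul 28, skipping weekends) reaches Thursday, 2022-07-28.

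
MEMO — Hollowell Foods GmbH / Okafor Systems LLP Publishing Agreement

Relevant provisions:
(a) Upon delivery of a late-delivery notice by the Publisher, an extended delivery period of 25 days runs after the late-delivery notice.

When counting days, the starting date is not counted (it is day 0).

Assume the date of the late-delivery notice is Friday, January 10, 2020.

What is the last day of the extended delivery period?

Adding 25 calendar days to January 10, 2020 gives February 4, 2020, which is the last day of the extended delivery period.

February 4, 2020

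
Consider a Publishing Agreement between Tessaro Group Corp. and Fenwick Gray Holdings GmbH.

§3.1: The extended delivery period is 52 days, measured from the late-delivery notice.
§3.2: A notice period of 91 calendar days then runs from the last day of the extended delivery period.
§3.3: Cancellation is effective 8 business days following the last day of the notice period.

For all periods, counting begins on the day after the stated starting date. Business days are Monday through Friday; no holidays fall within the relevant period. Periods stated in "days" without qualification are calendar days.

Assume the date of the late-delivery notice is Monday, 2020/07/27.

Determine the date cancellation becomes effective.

Adding 52 calendar days to 2020/07/27 gives 2020/09/17, which is the last day of the extended delivery period.
The last day of the notice period: 2020/09/17 + 91 days = 2020/12/17.
The date cancellation becomes effective: 8 business days after Thursday, 2020/12/17, skipping weekends — Dec 18, Dec 21, Dec 22, Dec 23, Dec 24, Dec 25, Dec 28, Dec 29 — lands on Tuesday, 2020/12/29.

2020/12/29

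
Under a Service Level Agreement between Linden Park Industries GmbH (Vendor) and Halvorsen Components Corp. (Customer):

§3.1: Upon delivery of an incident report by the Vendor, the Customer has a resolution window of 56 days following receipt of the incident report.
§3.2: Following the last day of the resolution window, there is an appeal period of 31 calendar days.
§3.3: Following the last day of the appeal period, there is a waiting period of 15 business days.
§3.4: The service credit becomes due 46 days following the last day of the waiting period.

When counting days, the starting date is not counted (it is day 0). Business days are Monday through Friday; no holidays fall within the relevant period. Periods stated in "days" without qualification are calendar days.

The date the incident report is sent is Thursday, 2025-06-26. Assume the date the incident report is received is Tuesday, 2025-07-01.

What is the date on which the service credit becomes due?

2025-12-02

The last day of the resolution window: 56 calendar days after 2025-07-01 is 2025-08-26.
The last day of the appeal period: 31 calendar days after 2025-08-26 is 2025-09-26.
The last day of the waiting period: 15 business days after Friday, 2025-09-26, skipping weekends — Sep 29, Sep 30, Oct 1, Oct 2, …, Oct 15, Oct 16, Oct 17 — lands on Friday, 2025-10-17.
The date on which the service credit becomes due: 46 calendar days after 2025-10-17 is 2025-12-02.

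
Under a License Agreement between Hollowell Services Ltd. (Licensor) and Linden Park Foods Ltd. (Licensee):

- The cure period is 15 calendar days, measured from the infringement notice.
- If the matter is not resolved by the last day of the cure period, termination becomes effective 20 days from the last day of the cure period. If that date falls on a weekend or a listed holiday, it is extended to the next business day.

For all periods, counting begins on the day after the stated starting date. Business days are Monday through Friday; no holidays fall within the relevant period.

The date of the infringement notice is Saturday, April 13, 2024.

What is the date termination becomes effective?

The last day of the cure period: April 13, 2024 + 15 days = April 28, 2024.
The date termination becomes effective: 20 calendar days after April 28, 2024 is May 18, 2024. That falls on a Saturday, so it rolls to the next business day, Monday, May 20, 2024.

May 20, 2024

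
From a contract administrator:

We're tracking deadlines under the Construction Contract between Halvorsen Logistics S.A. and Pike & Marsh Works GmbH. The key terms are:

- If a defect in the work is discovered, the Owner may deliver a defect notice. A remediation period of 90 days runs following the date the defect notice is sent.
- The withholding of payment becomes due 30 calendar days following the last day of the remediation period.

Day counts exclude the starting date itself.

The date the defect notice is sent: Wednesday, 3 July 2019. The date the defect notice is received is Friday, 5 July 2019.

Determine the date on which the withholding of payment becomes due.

The last day of the remediation period: 90 calendar days after 3 July 2019 is 1 October 2019.
The date on which the withholding of payment becomes due: 1 October 2019 + 30 days = 31 October 2019.

31 October 2019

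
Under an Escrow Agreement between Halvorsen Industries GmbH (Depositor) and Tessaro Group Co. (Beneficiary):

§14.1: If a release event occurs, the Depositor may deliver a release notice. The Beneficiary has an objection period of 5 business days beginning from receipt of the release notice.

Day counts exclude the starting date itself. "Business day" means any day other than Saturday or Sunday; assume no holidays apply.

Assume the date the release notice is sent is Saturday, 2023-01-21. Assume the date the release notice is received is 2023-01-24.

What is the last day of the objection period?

From Tuesday, 2023-01-24, 5 business days (Jan 25, Jan 26, Jan 27, Jan 30, Jan 31, skipping weekends) brings us to Tuesday, 2023-01-31, which is the last day of the objection period.

2023-01-31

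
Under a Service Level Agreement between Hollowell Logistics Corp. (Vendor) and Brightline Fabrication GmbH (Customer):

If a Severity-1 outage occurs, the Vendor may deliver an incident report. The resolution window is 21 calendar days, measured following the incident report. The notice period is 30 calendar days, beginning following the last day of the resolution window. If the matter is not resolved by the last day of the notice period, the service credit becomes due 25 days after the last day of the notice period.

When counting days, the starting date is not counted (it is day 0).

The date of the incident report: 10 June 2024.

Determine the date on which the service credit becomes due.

Adding 21 calendar days to 10 June 2024 gives 1 July 2024, which is the last day of the resolution window.
The last day of the notice period: 30 calendar days after 1 July 2024 is 31 July 2024.
Adding 25 calendar days to 31 July 2024 gives 25 August 2024, which is the date on which the service credit becomes due.

25 August 2024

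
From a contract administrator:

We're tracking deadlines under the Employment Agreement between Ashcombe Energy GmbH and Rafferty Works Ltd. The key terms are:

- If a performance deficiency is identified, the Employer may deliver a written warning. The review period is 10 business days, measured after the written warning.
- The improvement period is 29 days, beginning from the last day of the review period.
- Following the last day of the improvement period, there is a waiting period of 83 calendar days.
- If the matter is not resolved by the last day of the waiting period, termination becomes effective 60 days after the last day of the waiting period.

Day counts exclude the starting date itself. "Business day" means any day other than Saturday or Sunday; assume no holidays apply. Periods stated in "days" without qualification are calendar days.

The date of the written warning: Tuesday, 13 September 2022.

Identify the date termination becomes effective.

The last day of the review period: 10 business days after Tuesday, 13 September 2022, skipping weekends — Sep 14, Sep 15, Sep 16, Sep 19, Sep 20, Sep 21, Sep 22, Sep 23, Sep 26, Sep 27 — lands on Tuesday, 27 September 2022.
Adding 29 calendar days to 27 September 2022 gives 26 October 2022, which is the last day of the improvement period.
The last day of the waiting period: 83 calendar days after 26 October 2022 is 17 January 2023.
The date termination becomes effective: 60 calendar days after 17 January 2023 is 18 March 2023.

18 March 2023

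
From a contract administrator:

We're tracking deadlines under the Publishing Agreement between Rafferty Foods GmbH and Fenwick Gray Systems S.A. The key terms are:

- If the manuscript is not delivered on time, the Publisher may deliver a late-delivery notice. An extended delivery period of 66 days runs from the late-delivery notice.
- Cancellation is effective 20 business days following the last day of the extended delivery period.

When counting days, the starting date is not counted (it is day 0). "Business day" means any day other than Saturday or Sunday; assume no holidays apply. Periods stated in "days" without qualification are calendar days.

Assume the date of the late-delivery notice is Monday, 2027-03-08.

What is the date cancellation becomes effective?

2027-06-10

The last day of the extended delivery period: 66 calendar days after 2027-03-08 is 2027-05-13.
From Thursday, 2027-05-13, 20 business days (May 14, May 17, May 18, May 19, …, Jun 8, Jun 9, Jun 10, skipping weekends) brings us to Thursday, 2027-06-10, which is the date cancellation becomes effective.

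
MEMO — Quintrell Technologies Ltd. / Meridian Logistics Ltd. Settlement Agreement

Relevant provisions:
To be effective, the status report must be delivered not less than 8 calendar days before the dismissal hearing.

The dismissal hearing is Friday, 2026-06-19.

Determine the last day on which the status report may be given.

2026-06-19 minus 8 days is 2026-06-11.

2026-06-11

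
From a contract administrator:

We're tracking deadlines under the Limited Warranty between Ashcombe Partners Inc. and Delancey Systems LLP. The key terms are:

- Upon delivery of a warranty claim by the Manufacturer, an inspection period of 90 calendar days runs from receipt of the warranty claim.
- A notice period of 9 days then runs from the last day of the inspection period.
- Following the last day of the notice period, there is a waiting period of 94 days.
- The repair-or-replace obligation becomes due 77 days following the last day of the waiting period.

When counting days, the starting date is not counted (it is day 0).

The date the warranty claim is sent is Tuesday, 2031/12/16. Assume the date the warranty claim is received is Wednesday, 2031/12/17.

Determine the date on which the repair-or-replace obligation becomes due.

The last day of the inspection period: 2031/12/17 + 90 days = 2032/03/16.
The last day of the notice period: 9 calendar days after 2032/03/16 is 2032/03/25.
The last day of the waiting period: 2032/03/25 + 94 days = 2032/06/27.
The date on which the repair-or-replace obligation becomes due: 77 calendar days after 2032/06/27 is 2032/09/12.

2032/09/12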